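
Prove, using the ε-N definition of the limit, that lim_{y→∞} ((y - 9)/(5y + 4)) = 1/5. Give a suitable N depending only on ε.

N = (49/25)/ε

Let ε > 0 be given. We seek N > 0 such that y > N implies |(y - 9)/(5y + 4) − (1/5)| < ε.
(y - 9)/(5y + 4) − (1/5) = (5(y - 9) − (5y + 4)) / (5(5y + 4)) = -49/(5(5y + 4)).
For y > 0 we have 5y + 4 > 5y, so |(y - 9)/(5y + 4) − (1/5)| = 49/(5(5y + 4)) < 49/(5·5y) = (49/25)/y.
Thus |(y - 9)/(5y + 4) − (1/5)| < ε whenever y > (49/25)/ε.
Take N = (49/25)/ε. If y > N then |(y - 9)/(5y + 4) − (1/5)| < (49/25)/y < ε.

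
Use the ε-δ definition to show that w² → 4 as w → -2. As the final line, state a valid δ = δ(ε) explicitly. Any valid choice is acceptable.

Fix ε > 0. We seek δ > 0 with 0 < |w + 2| < δ ⇒ |w² − 4| < ε.
Factor: w² − 4 = (w + 2)(w - 2), so |w² − 4| = |w + 2|·|w - 2|.
Impose δ ≤ 1 so that |w| < 3; then |w - 2| ≤ 5.
Hence |w² − 4| ≤ 5|w + 2|, which is < ε once |w + 2| < ε/5.
Take δ = min(1, ε/5). If 0 < |w + 2| < δ then both bounds hold and |w² − 4| ≤ 5|w + 2| < 5·(ε/5) = ε.

δ = min(1, ε/5)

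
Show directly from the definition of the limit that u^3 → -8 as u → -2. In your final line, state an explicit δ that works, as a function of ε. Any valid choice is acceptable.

δ = min(2, ε/28)

Let ε > 0 be given. We seek δ > 0 with 0 < |u + 2| < δ ⇒ |u^3 + 8| < ε.
Factor: u^3 + 8 = (u + 2)(u^2 - 2u + 4), so |u^3 + 8| = |u + 2|·|u^2 - 2u + 4|.
Restrict δ ≤ 2. Then |u + 2| < 2 gives |u| < 4, so by the triangle inequality |u^2 - 2u + 4| ≤ 4^2 + 2·4 + 4 = 28.
Hence |u^3 + 8| ≤ 28|u + 2|, which is < ε once |u + 2| < ε/28.
Take δ = min(2, ε/28). If 0 < |u + 2| < δ then both bounds hold and |u^3 + 8| ≤ 28|u + 2| < 28·(ε/28) = ε.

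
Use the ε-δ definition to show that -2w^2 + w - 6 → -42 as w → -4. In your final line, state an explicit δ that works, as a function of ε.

Suppose ε > 0. We want δ > 0 such that 0 < |w + 4| < δ implies |(-2w^2 + w - 6) + 42| < ε.
(-2w^2 + w - 6) + 42 = -2w^2 + w + 36 = (w + 4)(-2w + 9).
So |(-2w^2 + w - 6) + 42| = |w + 4|·|-2w + 9|.
Require δ ≤ 2. Then |w + 4| < 2 gives |w| < 6, and by the triangle inequality |-2w + 9| ≤ 2·6 + 9 = 21.
Hence |(-2w^2 + w - 6) + 42| ≤ 21|w + 4| < ε provided |w + 4| < ε/21.
Choosing δ = min(2, ε/21) ensures both conditions, hence |(-2w^2 + w - 6) + 42| < ε.

δ = min(2, ε/21)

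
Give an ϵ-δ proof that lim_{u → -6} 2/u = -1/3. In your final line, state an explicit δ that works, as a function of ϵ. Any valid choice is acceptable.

δ = min(3, 9ϵ)

Suppose ϵ > 0. We seek δ > 0 such that 0 < |u + 6| < δ implies |2/u + 1/3| < ϵ.
|2/u + 1/3| = 2·|-6 − u|/(6·|u|) = 2|u + 6|/(6|u|).
Restrict δ ≤ 3. Then |u + 6| < 3 gives |u| > 3, so 6|u| > 18.
Then |2/u + 1/3| < 2|u + 6|/18, which is < ϵ when |u + 6| < 9ϵ.
Take δ = min(3, 9ϵ). Then 0 < |u + 6| < δ gives both |u + 6| < 3 and |u + 6| < 9ϵ, so |2/u + 1/3| < ϵ.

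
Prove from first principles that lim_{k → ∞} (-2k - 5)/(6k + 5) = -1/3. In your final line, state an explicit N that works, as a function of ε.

N = (5/9)/ε

Let ε > 0. For k ≥ 1, |(-2k - 5)/(6k + 5) + 1/3| = |-20|/(6(6k + 5)) = 20/(6(6k + 5)).
Since 6k + 5 ≥ 6k for k ≥ 1, this is ≤ 20/(6·6k) = (5/9)/k.
So |(-2k - 5)/(6k + 5) + 1/3| < ε whenever k > (5/9)/ε.
Take N = (5/9)/ε. If k > N then |(-2k - 5)/(6k + 5) + 1/3| ≤ (5/9)/k < ε.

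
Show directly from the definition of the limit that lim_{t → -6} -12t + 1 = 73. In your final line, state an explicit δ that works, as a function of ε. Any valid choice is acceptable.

δ = ε/12

Suppose ε > 0. We need δ > 0 so that 0 < |t + 6| < δ implies |(-12t + 1) − 73| < ε.
Since (-12t + 1) − 73 = -12(t + 6), we have |(-12t + 1) − 73| = 12|t + 6|.
Thus it suffices that |t + 6| < ε/12.
Take δ = ε/12. If 0 < |t + 6| < δ then |(-12t + 1) − 73| = 12|t + 6| < 12·(ε/12) = ε.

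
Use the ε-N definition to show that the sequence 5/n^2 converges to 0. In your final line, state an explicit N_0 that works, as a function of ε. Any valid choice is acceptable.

N_0 = (5/ε)^{1/2}

Suppose ε > 0. For n ≥ 1, |5/n^2 − 0| = 5/n^2.
5/n^2 < ε ⇔ n^2 > 5/ε ⇔ n > (5/ε)^{1/2}.
Take N_0 = (5/ε)^{1/2}. Then n > N_0 implies 5/n^2 < ε.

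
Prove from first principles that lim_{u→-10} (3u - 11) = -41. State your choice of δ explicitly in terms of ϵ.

δ = ϵ/3

Fix ϵ > 0. We need δ > 0 so that 0 < |u + 10| < δ implies |(3u - 11) + 41| < ϵ.
Since (3u - 11) + 41 = 3(u + 10), we have |(3u - 11) + 41| = 3|u + 10|.
So 3|u + 10| < ϵ exactly when |u + 10| < ϵ/3.
Choosing δ = ϵ/3 gives |(3u - 11) + 41| = 3|u + 10| < ϵ whenever |u + 10| < δ.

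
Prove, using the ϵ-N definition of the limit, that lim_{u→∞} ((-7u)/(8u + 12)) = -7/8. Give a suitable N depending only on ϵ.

Let ϵ > 0. We seek N > 0 such that u > N implies |(-7u)/(8u + 12) + 7/8| < ϵ.
(-7u)/(8u + 12) + 7/8 = (8(-7u) − (-7)(8u + 12)) / (8(8u + 12)) = 84/(8(8u + 12)).
For u > 0 we have 8u + 12 > 8u, so |(-7u)/(8u + 12) + 7/8| = 84/(8(8u + 12)) < 84/(8·8u) = (21/16)/u.
Thus |(-7u)/(8u + 12) + 7/8| < ϵ whenever u > (21/16)/ϵ.
Take N = (21/16)/ϵ. If u > N then |(-7u)/(8u + 12) + 7/8| < (21/16)/u < ϵ.

N = (21/16)/ϵ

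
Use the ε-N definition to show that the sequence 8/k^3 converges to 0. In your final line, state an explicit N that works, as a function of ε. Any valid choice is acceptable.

N = (8/ε)^{1/3}

Let ε > 0 be given. For k ≥ 1, |8/k^3 − 0| = 8/k^3.
8/k^3 < ε ⇔ k^3 > 8/ε ⇔ k > (8/ε)^{1/3}.
Take N = (8/ε)^{1/3}. Then k > N implies 8/k^3 < ε.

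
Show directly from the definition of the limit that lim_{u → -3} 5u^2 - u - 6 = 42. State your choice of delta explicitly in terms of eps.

Fix eps > 0. We want delta > 0 such that 0 < |u + 3| < delta implies |(5u^2 - u - 6) − 42| < eps.
(5u^2 - u - 6) − 42 = 5u^2 - u - 48 = (u + 3)(5u - 16).
So |(5u^2 - u - 6) − 42| = |u + 3|·|5u - 16|.
Assume first that |u + 3| < 1, so |u| < 4. Then |5u - 16| ≤ 5·4 + 16 = 36.
Hence |(5u^2 - u - 6) − 42| ≤ 36|u + 3| < eps provided |u + 3| < eps/36.
Take delta = min(1, eps/36). Then 0 < |u + 3| < delta gives both |u + 3| < 1 and |u + 3| < eps/36, so |(5u^2 - u - 6) − 42| < eps.

delta = min(1, eps/36)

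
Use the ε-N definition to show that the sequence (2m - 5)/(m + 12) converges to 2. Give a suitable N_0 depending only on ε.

Let ε > 0 be given. For m ≥ 1, |(2m - 5)/(m + 12) − 2| = |-29|/((m + 12)) = 29/((m + 12)).
Since m + 12 ≥ m for m ≥ 1, this is ≤ 29/(m) = 29/m.
So |(2m - 5)/(m + 12) − 2| < ε whenever m > 29/ε.
Take N_0 = 29/ε. If m > N_0 then |(2m - 5)/(m + 12) − 2| ≤ 29/m < ε.

N_0 = 29/ε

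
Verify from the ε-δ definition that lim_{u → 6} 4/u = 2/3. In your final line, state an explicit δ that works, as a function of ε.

δ = min(3, (9/2)ε)

Suppose ε > 0. We seek δ > 0 such that 0 < |u − 6| < δ implies |4/u − (2/3)| < ε.
|4/u − (2/3)| = 4·|6 − u|/(6·|u|) = 4|u − 6|/(6|u|).
Restrict δ ≤ 3. Then |u − 6| < 3 gives |u| > 3, so 6|u| > 18.
Then |4/u − (2/3)| < 4|u − 6|/18, which is < ε when |u − 6| < (9/2)ε.
Take δ = min(3, (9/2)ε). Then 0 < |u − 6| < δ gives both |u − 6| < 3 and |u − 6| < (9/2)ε, so |4/u − (2/3)| < ε.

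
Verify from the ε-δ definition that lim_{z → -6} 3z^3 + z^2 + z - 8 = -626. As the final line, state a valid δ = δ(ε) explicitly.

Fix ε > 0. We want δ > 0 such that 0 < |z + 6| < δ implies |(3z^3 + z^2 + z - 8) + 626| < ε.
(3z^3 + z^2 + z - 8) + 626 = 3z^3 + z^2 + z + 618 = (z + 6)(3z^2 - 17z + 103).
So |(3z^3 + z^2 + z - 8) + 626| = |z + 6|·|3z^2 - 17z + 103|.
Require δ ≤ 2. Then |z + 6| < 2 gives |z| < 8, and by the triangle inequality |3z^2 - 17z + 103| ≤ 3·8^2 + 17·8 + 103 = 431.
Hence |(3z^3 + z^2 + z - 8) + 626| ≤ 431|z + 6| < ε provided |z + 6| < ε/431.
Take δ = min(2, ε/431). Then 0 < |z + 6| < δ gives both |z + 6| < 2 and |z + 6| < ε/431, so |(3z^3 + z^2 + z - 8) + 626| < ε.

δ = min(2, ε/431)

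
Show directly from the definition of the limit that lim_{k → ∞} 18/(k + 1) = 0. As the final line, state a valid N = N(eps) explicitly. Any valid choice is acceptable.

N = 18/eps

Let eps > 0 be given. For k ≥ 1, |18/(k + 1) − 0| = 18/(k + 1) ≤ 18/k.
We need 18/k < eps, i.e. k > 18/eps.
Take N = 18/eps. If k > N then |18/(k + 1)| ≤ 18/k < eps.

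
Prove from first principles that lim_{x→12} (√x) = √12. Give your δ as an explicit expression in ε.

Let ε > 0. We want δ > 0 such that 0 < |x − 12| < δ implies |√x − √12| < ε.
Multiplying by the conjugate, |√x − √12| = |x − 12|/(√x + √12).
Restrict δ ≤ 12 so that |x − 12| < 12 forces x > 0, and then √x + √12 > √12.
Hence |√x − √12| < |x − 12|/√12, which is < ε once |x − 12| < √12·ε.
Take δ = min(12, √12·ε). If 0 < |x − 12| < δ then x > 0 and |√x − √12| < |x − 12|/√12 < ε.

δ = min(12, √12·ε)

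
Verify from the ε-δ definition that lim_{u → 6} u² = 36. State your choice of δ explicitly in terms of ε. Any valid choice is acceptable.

δ = min(2, ε/14)

Let ε > 0. We seek δ > 0 with 0 < |u − 6| < δ ⇒ |u² − 36| < ε.
Factor: u² − 36 = (u − 6)(u + 6), so |u² − 36| = |u − 6|·|u + 6|.
Impose δ ≤ 2 so that |u| < 8; then |u + 6| ≤ 14.
Hence |u² − 36| ≤ 14|u − 6|, which is < ε once |u − 6| < ε/14.
Take δ = min(2, ε/14). If 0 < |u − 6| < δ then both bounds hold and |u² − 36| ≤ 14|u − 6| < 14·(ε/14) = ε.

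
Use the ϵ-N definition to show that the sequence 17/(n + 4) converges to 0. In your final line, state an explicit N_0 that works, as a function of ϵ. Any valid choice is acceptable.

Suppose ϵ > 0. For n ≥ 1, |17/(n + 4) − 0| = 17/(n + 4) ≤ 17/n.
We need 17/n < ϵ, i.e. n > 17/ϵ.
Take N_0 = 17/ϵ. If n > N_0 then |17/(n + 4)| ≤ 17/n < ϵ.

N_0 = 17/ϵ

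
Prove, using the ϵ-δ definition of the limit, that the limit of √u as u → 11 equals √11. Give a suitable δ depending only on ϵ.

Let ϵ > 0 be given. We want δ > 0 such that 0 < |u − 11| < δ implies |√u − √11| < ϵ.
Rationalise: √u − √11 = (u − 11)/(√u + √11), so |√u − √11| = |u − 11|/(√u + √11).
Restrict δ ≤ 11 so that |u − 11| < 11 forces u > 0, and then √u + √11 > √11.
Hence |√u − √11| < |u − 11|/√11, which is < ϵ once |u − 11| < √11·ϵ.
Take δ = min(11, √11·ϵ). If 0 < |u − 11| < δ then u > 0 and |√u − √11| < |u − 11|/√11 < ϵ.

δ = min(11, √11·ϵ)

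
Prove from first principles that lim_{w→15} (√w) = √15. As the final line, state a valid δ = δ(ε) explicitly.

δ = min(15, √15·ε)

Let ε > 0 be given. We want δ > 0 such that 0 < |w − 15| < δ implies |√w − √15| < ε.
Rationalise: √w − √15 = (w − 15)/(√w + √15), so |√w − √15| = |w − 15|/(√w + √15).
Restrict δ ≤ 15 so that |w − 15| < 15 forces w > 0, and then √w + √15 > √15.
Hence |√w − √15| < |w − 15|/√15, which is < ε once |w − 15| < √15·ε.
Take δ = min(15, √15·ε). If 0 < |w − 15| < δ then w > 0 and |√w − √15| < |w − 15|/√15 < ε.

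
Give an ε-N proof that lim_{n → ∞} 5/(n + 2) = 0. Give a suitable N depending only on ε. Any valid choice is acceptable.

N = 5/ε

Suppose ε > 0. For n ≥ 1, |5/(n + 2) − 0| = 5/(n + 2) ≤ 5/n.
We need 5/n < ε, i.e. n > 5/ε.
Take N = 5/ε. If n > N then |5/(n + 2)| ≤ 5/n < ε.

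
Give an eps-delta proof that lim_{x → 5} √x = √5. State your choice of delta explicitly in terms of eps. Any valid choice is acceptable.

Suppose eps > 0. We want delta > 0 such that 0 < |x − 5| < delta implies |√x − √5| < eps.
Multiplying by the conjugate, |√x − √5| = |x − 5|/(√x + √5).
Restrict delta ≤ 5 so that |x − 5| < 5 forces x > 0, and then √x + √5 > √5.
Hence |√x − √5| < |x − 5|/√5, which is < eps once |x − 5| < √5·eps.
Take delta = min(5, √5·eps). If 0 < |x − 5| < delta then x > 0 and |√x − √5| < |x − 5|/√5 < eps.

delta = min(5, √5·eps)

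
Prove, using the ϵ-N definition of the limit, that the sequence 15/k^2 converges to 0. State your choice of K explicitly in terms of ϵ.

Let ϵ > 0 be given. For k ≥ 1, |15/k^2 − 0| = 15/k^2.
15/k^2 < ϵ ⇔ k^2 > 15/ϵ ⇔ k > (15/ϵ)^{1/2}.
Take K = (15/ϵ)^{1/2}. Then k > K implies 15/k^2 < ϵ.

K = (15/ϵ)^{1/2}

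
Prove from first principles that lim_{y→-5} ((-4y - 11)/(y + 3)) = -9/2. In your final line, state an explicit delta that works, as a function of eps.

delta = min(1, 2eps)

Suppose eps > 0. We want delta > 0 with 0 < |y + 5| < delta ⇒ |(-4y - 11)/(y + 3) + 9/2| < eps.
Combining over a common denominator, (-4y - 11)/(y + 3) + 9/2 = [(-4y - 11)·(-2) − 9·(y + 3)] / [(-2)·(y + 3)] = -1(y + 5) / ((-2)(y + 3)).
So |(-4y - 11)/(y + 3) + 9/2| = |y + 5| / (2·|y + 3|).
Require delta ≤ 1, so |y + 3| ≥ |-2| − |y + 5| > 2 − 1 = 1.
Hence |(-4y - 11)/(y + 3) + 9/2| < |y + 5|/(2·1) = (1/2)|y + 5|, which is < eps once |y + 5| < 2eps.
Take delta = min(1, 2eps). Then 0 < |y + 5| < delta forces both bounds, so |(-4y - 11)/(y + 3) + 9/2| < eps.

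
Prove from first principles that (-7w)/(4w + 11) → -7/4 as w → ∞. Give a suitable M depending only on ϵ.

M = (77/16)/ϵ

Suppose ϵ > 0. We seek M > 0 such that w > M implies |(-7w)/(4w + 11) + 7/4| < ϵ.
(-7w)/(4w + 11) + 7/4 = (4(-7w) − (-7)(4w + 11)) / (4(4w + 11)) = 77/(4(4w + 11)).
For w > 0 we have 4w + 11 > 4w, so |(-7w)/(4w + 11) + 7/4| = 77/(4(4w + 11)) < 77/(4·4w) = (77/16)/w.
Thus |(-7w)/(4w + 11) + 7/4| < ϵ whenever w > (77/16)/ϵ.
Take M = (77/16)/ϵ. If w > M then |(-7w)/(4w + 11) + 7/4| < (77/16)/w < ϵ.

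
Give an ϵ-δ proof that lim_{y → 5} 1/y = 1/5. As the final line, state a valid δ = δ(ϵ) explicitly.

Let ϵ > 0. We seek δ > 0 such that 0 < |y − 5| < δ implies |1/y − (1/5)| < ϵ.
|1/y − (1/5)| = |5 − y|/(5·|y|) = |y − 5|/(5|y|).
Require δ ≤ 5/2 so that |y| > 5 − 5/2 = 5/2, hence 5|y| > 25/2.
Then |1/y − (1/5)| < |y − 5|/(25/2), which is < ϵ when |y − 5| < (25/2)ϵ.
Take δ = min(5/2, (25/2)ϵ). Then 0 < |y − 5| < δ gives both |y − 5| < 5/2 and |y − 5| < (25/2)ϵ, so |1/y − (1/5)| < ϵ.

δ = min(5/2, (25/2)ϵ)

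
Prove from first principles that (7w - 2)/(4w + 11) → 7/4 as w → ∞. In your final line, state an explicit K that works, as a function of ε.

Fix ε > 0. We seek K > 0 such that w > K implies |(7w - 2)/(4w + 11) − (7/4)| < ε.
(7w - 2)/(4w + 11) − (7/4) = (4(7w - 2) − 7(4w + 11)) / (4(4w + 11)) = -85/(4(4w + 11)).
For w > 0 we have 4w + 11 > 4w, so |(7w - 2)/(4w + 11) − (7/4)| = 85/(4(4w + 11)) < 85/(4·4w) = (85/16)/w.
Thus |(7w - 2)/(4w + 11) − (7/4)| < ε whenever w > (85/16)/ε.
Take K = (85/16)/ε. If w > K then |(7w - 2)/(4w + 11) − (7/4)| < (85/16)/w < ε.

K = (85/16)/ε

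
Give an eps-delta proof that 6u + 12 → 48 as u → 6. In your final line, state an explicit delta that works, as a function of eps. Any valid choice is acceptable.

Let eps > 0 be given. We need delta > 0 so that 0 < |u − 6| < delta implies |(6u + 12) − 48| < eps.
Since (6u + 12) − 48 = 6(u − 6), we have |(6u + 12) − 48| = 6|u − 6|.
So 6|u − 6| < eps exactly when |u − 6| < eps/6.
Take delta = eps/6. If 0 < |u − 6| < delta then |(6u + 12) − 48| = 6|u − 6| < 6·(eps/6) = eps.

delta = eps/6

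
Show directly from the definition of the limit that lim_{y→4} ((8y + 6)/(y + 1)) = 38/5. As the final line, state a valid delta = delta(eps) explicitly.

Let eps > 0 be given. We want delta > 0 with 0 < |y − 4| < delta ⇒ |(8y + 6)/(y + 1) − (38/5)| < eps.
Combining over a common denominator, (8y + 6)/(y + 1) − (38/5) = [(8y + 6)·5 − 38·(y + 1)] / [5·(y + 1)] = 2(y − 4) / (5(y + 1)).
So |(8y + 6)/(y + 1) − (38/5)| = 2|y − 4| / (5·|y + 1|).
Require delta ≤ 5/2, so |y + 1| ≥ |5| − |y − 4| > 5 − 5/2 = 5/2.
Hence |(8y + 6)/(y + 1) − (38/5)| < 2|y − 4|/(5·(5/2)) = (4/25)|y − 4|, which is < eps once |y − 4| < (25/4)eps.
Take delta = min(5/2, (25/4)eps). Then 0 < |y − 4| < delta forces both bounds, so |(8y + 6)/(y + 1) − (38/5)| < eps.

delta = min(5/2, (25/4)eps)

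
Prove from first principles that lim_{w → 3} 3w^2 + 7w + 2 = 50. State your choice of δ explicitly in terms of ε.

δ = min(1, ε/28)

Let ε > 0. We want δ > 0 such that 0 < |w − 3| < δ implies |(3w^2 + 7w + 2) − 50| < ε.
(3w^2 + 7w + 2) − 50 = 3w^2 + 7w - 48 = (w − 3)(3w + 16).
So |(3w^2 + 7w + 2) − 50| = |w − 3|·|3w + 16|.
Require δ ≤ 1. Then |w − 3| < 1 gives |w| < 4, and by the triangle inequality |3w + 16| ≤ 3·4 + 16 = 28.
Hence |(3w^2 + 7w + 2) − 50| ≤ 28|w − 3| < ε provided |w − 3| < ε/28.
Choosing δ = min(1, ε/28) ensures both conditions, hence |(3w^2 + 7w + 2) − 50| < ε.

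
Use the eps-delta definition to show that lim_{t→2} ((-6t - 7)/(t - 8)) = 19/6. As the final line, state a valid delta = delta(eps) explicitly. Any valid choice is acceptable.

delta = min(3, (18/55)eps)

Suppose eps > 0. We want delta > 0 with 0 < |t − 2| < delta ⇒ |(-6t - 7)/(t - 8) − (19/6)| < eps.
Combining over a common denominator, (-6t - 7)/(t - 8) − (19/6) = [(-6t - 7)·(-6) − (-19)·(t - 8)] / [(-6)·(t - 8)] = 55(t − 2) / ((-6)(t - 8)).
So |(-6t - 7)/(t - 8) − (19/6)| = 55|t − 2| / (6·|t − 8|).
Restrict delta ≤ 3. Then |t − 2| < 3 gives |t − 8| = |(t − 2) + (-6)| ≥ 6 − 3 = 3.
Hence |(-6t - 7)/(t - 8) − (19/6)| < 55|t − 2|/(6·3) = (55/18)|t − 2|, which is < eps once |t − 2| < (18/55)eps.
Take delta = min(3, (18/55)eps). Then 0 < |t − 2| < delta forces both bounds, so |(-6t - 7)/(t - 8) − (19/6)| < eps.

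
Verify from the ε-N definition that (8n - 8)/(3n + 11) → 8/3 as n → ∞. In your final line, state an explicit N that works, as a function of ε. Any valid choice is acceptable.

Let ε > 0. For n ≥ 1, |(8n - 8)/(3n + 11) − (8/3)| = |-112|/(3(3n + 11)) = 112/(3(3n + 11)).
Since 3n + 11 ≥ 3n for n ≥ 1, this is ≤ 112/(3·3n) = (112/9)/n.
So |(8n - 8)/(3n + 11) − (8/3)| < ε whenever n > (112/9)/ε.
Take N = (112/9)/ε. If n > N then |(8n - 8)/(3n + 11) − (8/3)| ≤ (112/9)/n < ε.

N = (112/9)/ε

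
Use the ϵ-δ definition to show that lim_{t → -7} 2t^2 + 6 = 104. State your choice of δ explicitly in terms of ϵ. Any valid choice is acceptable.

δ = min(2, ϵ/32)

Let ϵ > 0 be given. We want δ > 0 such that 0 < |t + 7| < δ implies |(2t^2 + 6) − 104| < ϵ.
(2t^2 + 6) − 104 = 2t^2 - 98 = (t + 7)(2t - 14).
So |(2t^2 + 6) − 104| = |t + 7|·|2t - 14|.
Assume first that |t + 7| < 2, so |t| < 9. Then |2t - 14| ≤ 2·9 + 14 = 32.
Hence |(2t^2 + 6) − 104| ≤ 32|t + 7| < ϵ provided |t + 7| < ϵ/32.
Choosing δ = min(2, ϵ/32) ensures both conditions, hence |(2t^2 + 6) − 104| < ϵ.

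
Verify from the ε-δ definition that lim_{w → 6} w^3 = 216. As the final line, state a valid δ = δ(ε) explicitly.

Let ε > 0 be given. We seek δ > 0 with 0 < |w − 6| < δ ⇒ |w^3 − 216| < ε.
Factor: w^3 − 216 = (w − 6)(w^2 + 6w + 36), so |w^3 − 216| = |w − 6|·|w^2 + 6w + 36|.
Impose δ ≤ 2 so that |w| < 8; then |w^2 + 6w + 36| ≤ 148.
Hence |w^3 − 216| ≤ 148|w − 6|, which is < ε once |w − 6| < ε/148.
Take δ = min(2, ε/148). If 0 < |w − 6| < δ then both bounds hold and |w^3 − 216| ≤ 148|w − 6| < 148·(ε/148) = ε.

δ = min(2, ε/148)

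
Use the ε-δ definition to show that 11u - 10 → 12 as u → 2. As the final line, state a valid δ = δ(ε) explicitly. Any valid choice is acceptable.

Suppose ε > 0. We need δ > 0 so that 0 < |u − 2| < δ implies |(11u - 10) − 12| < ε.
|(11u - 10) − 12| = |11u - 22| = 11|u − 2|.
So 11|u − 2| < ε exactly when |u − 2| < ε/11.
Choosing δ = ε/11 gives |(11u - 10) − 12| = 11|u − 2| < ε whenever |u − 2| < δ.

δ = ε/11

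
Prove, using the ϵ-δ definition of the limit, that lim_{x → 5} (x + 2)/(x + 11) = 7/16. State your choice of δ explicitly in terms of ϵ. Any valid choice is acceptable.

δ = min(8, (128/9)ϵ)

Suppose ϵ > 0. We want δ > 0 with 0 < |x − 5| < δ ⇒ |(x + 2)/(x + 11) − (7/16)| < ϵ.
Combining over a common denominator, (x + 2)/(x + 11) − (7/16) = [(x + 2)·16 − 7·(x + 11)] / [16·(x + 11)] = 9(x − 5) / (16(x + 11)).
So |(x + 2)/(x + 11) − (7/16)| = 9|x − 5| / (16·|x + 11|).
Restrict δ ≤ 8. Then |x − 5| < 8 gives |x + 11| = |(x − 5) + 16| ≥ 16 − 8 = 8.
Hence |(x + 2)/(x + 11) − (7/16)| < 9|x − 5|/(16·8) = (9/128)|x − 5|, which is < ϵ once |x − 5| < (128/9)ϵ.
Take δ = min(8, (128/9)ϵ). Then 0 < |x − 5| < δ forces both bounds, so |(x + 2)/(x + 11) − (7/16)| < ϵ.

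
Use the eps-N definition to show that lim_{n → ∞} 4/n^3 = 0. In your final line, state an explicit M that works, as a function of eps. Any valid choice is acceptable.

Let eps > 0 be given. For n ≥ 1, |4/n^3 − 0| = 4/n^3.
4/n^3 < eps ⇔ n^3 > 4/eps ⇔ n > (4/eps)^{1/3}.
Take M = (4/eps)^{1/3}. Then n > M implies 4/n^3 < eps.

M = (4/eps)^{1/3}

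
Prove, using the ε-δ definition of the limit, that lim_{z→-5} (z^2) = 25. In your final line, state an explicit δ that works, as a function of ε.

Let ε > 0 be given. We seek δ > 0 with 0 < |z + 5| < δ ⇒ |z^2 − 25| < ε.
Factor: z^2 − 25 = (z + 5)(z - 5), so |z^2 − 25| = |z + 5|·|z - 5|.
Impose δ ≤ 2 so that |z| < 7; then |z - 5| ≤ 12.
Hence |z^2 − 25| ≤ 12|z + 5|, which is < ε once |z + 5| < ε/12.
Take δ = min(2, ε/12). If 0 < |z + 5| < δ then both bounds hold and |z^2 − 25| ≤ 12|z + 5| < 12·(ε/12) = ε.

δ = min(2, ε/12)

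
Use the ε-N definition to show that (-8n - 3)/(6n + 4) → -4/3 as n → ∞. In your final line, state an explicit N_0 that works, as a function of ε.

Fix ε > 0. For n ≥ 1, |(-8n - 3)/(6n + 4) + 4/3| = |14|/(6(6n + 4)) = 14/(6(6n + 4)).
Since 6n + 4 ≥ 6n for n ≥ 1, this is ≤ 14/(6·6n) = (7/18)/n.
So |(-8n - 3)/(6n + 4) + 4/3| < ε whenever n > (7/18)/ε.
Take N_0 = (7/18)/ε. If n > N_0 then |(-8n - 3)/(6n + 4) + 4/3| ≤ (7/18)/n < ε.

N_0 = (7/18)/ε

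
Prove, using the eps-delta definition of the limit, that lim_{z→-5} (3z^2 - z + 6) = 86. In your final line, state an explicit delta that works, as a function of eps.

delta = min(1, eps/34)

Let eps > 0 be given. We want delta > 0 such that 0 < |z + 5| < delta implies |(3z^2 - z + 6) − 86| < eps.
(3z^2 - z + 6) − 86 = 3z^2 - z - 80 = (z + 5)(3z - 16).
So |(3z^2 - z + 6) − 86| = |z + 5|·|3z - 16|.
Assume first that |z + 5| < 1, so |z| < 6. Then |3z - 16| ≤ 3·6 + 16 = 34.
Hence |(3z^2 - z + 6) − 86| ≤ 34|z + 5| < eps provided |z + 5| < eps/34.
Choosing delta = min(1, eps/34) ensures both conditions, hence |(3z^2 - z + 6) − 86| < eps.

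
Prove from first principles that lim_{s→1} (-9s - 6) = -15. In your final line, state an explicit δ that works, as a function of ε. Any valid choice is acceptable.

δ = ε/9

Fix ε > 0. We need δ > 0 so that 0 < |s − 1| < δ implies |(-9s - 6) + 15| < ε.
|(-9s - 6) + 15| = |-9s + 9| = 9|s − 1|.
So 9|s − 1| < ε exactly when |s − 1| < ε/9.
Take δ = ε/9. If 0 < |s − 1| < δ then |(-9s - 6) + 15| = 9|s − 1| < 9·(ε/9) = ε.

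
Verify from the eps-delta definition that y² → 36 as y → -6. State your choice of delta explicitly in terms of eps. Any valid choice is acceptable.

Let eps > 0. We seek delta > 0 with 0 < |y + 6| < delta ⇒ |y² − 36| < eps.
Factor: y² − 36 = (y + 6)(y - 6), so |y² − 36| = |y + 6|·|y - 6|.
Impose delta ≤ 2 so that |y| < 8; then |y - 6| ≤ 14.
Hence |y² − 36| ≤ 14|y + 6|, which is < eps once |y + 6| < eps/14.
Take delta = min(2, eps/14). If 0 < |y + 6| < delta then both bounds hold and |y² − 36| ≤ 14|y + 6| < 14·(eps/14) = eps.

delta = min(2, eps/14)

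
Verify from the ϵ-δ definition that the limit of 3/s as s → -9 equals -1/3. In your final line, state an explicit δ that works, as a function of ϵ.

δ = min(9/2, (27/2)ϵ)

Let ϵ > 0. We seek δ > 0 such that 0 < |s + 9| < δ implies |3/s + 1/3| < ϵ.
|3/s + 1/3| = 3·|-9 − s|/(9·|s|) = 3|s + 9|/(9|s|).
Require δ ≤ 9/2 so that |s| > 9 − 9/2 = 9/2, hence 9|s| > 81/2.
Then |3/s + 1/3| < 3|s + 9|/(81/2), which is < ϵ when |s + 9| < (27/2)ϵ.
Take δ = min(9/2, (27/2)ϵ). Then 0 < |s + 9| < δ gives both |s + 9| < 9/2 and |s + 9| < (27/2)ϵ, so |3/s + 1/3| < ϵ.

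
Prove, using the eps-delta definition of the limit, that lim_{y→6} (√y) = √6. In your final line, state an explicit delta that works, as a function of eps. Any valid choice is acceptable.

Fix eps > 0. We want delta > 0 such that 0 < |y − 6| < delta implies |√y − √6| < eps.
Rationalise: √y − √6 = (y − 6)/(√y + √6), so |√y − √6| = |y − 6|/(√y + √6).
Restrict delta ≤ 6 so that |y − 6| < 6 forces y > 0, and then √y + √6 > √6.
Hence |√y − √6| < |y − 6|/√6, which is < eps once |y − 6| < √6·eps.
Take delta = min(6, √6·eps). If 0 < |y − 6| < delta then y > 0 and |√y − √6| < |y − 6|/√6 < eps.

delta = min(6, √6·eps)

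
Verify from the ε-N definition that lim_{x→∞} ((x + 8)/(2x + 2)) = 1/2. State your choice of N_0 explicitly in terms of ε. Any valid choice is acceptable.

Let ε > 0. We seek N_0 > 0 such that x > N_0 implies |(x + 8)/(2x + 2) − (1/2)| < ε.
(x + 8)/(2x + 2) − (1/2) = (2(x + 8) − (2x + 2)) / (2(2x + 2)) = 14/(2(2x + 2)).
For x > 0 we have 2x + 2 > 2x, so |(x + 8)/(2x + 2) − (1/2)| = 14/(2(2x + 2)) < 14/(2·2x) = (7/2)/x.
Thus |(x + 8)/(2x + 2) − (1/2)| < ε whenever x > (7/2)/ε.
Take N_0 = (7/2)/ε. If x > N_0 then |(x + 8)/(2x + 2) − (1/2)| < (7/2)/x < ε.

N_0 = (7/2)/ε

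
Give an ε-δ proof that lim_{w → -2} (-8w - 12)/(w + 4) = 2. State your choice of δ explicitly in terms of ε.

Fix ε > 0. We want δ > 0 with 0 < |w + 2| < δ ⇒ |(-8w - 12)/(w + 4) − 2| < ε.
Combining over a common denominator, (-8w - 12)/(w + 4) − 2 = [(-8w - 12)·2 − 4·(w + 4)] / [2·(w + 4)] = -20(w + 2) / (2(w + 4)).
So |(-8w - 12)/(w + 4) − 2| = 20|w + 2| / (2·|w + 4|).
Restrict δ ≤ 1. Then |w + 2| < 1 gives |w + 4| = |(w + 2) + 2| ≥ 2 − 1 = 1.
Hence |(-8w - 12)/(w + 4) − 2| < 20|w + 2|/(2·1) = 10|w + 2|, which is < ε once |w + 2| < (1/10)ε.
Take δ = min(1, (1/10)ε). Then 0 < |w + 2| < δ forces both bounds, so |(-8w - 12)/(w + 4) − 2| < ε.

δ = min(1, (1/10)ε)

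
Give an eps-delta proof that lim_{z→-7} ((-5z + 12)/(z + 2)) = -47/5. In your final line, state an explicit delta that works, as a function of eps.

Let eps > 0 be given. We want delta > 0 with 0 < |z + 7| < delta ⇒ |(-5z + 12)/(z + 2) + 47/5| < eps.
Combining over a common denominator, (-5z + 12)/(z + 2) + 47/5 = [(-5z + 12)·(-5) − 47·(z + 2)] / [(-5)·(z + 2)] = -22(z + 7) / ((-5)(z + 2)).
So |(-5z + 12)/(z + 2) + 47/5| = 22|z + 7| / (5·|z + 2|).
Restrict delta ≤ 5/2. Then |z + 7| < 5/2 gives |z + 2| = |(z + 7) + (-5)| ≥ 5 − 5/2 = 5/2.
Hence |(-5z + 12)/(z + 2) + 47/5| < 22|z + 7|/(5·(5/2)) = (44/25)|z + 7|, which is < eps once |z + 7| < (25/44)eps.
Take delta = min(5/2, (25/44)eps). Then 0 < |z + 7| < delta forces both bounds, so |(-5z + 12)/(z + 2) + 47/5| < eps.

delta = min(5/2, (25/44)eps)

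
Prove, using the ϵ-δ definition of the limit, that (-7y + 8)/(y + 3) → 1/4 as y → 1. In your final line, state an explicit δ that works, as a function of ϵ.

δ = min(2, (8/29)ϵ)

Suppose ϵ > 0. We want δ > 0 with 0 < |y − 1| < δ ⇒ |(-7y + 8)/(y + 3) − (1/4)| < ϵ.
Combining over a common denominator, (-7y + 8)/(y + 3) − (1/4) = [(-7y + 8)·4 − 1·(y + 3)] / [4·(y + 3)] = -29(y − 1) / (4(y + 3)).
So |(-7y + 8)/(y + 3) − (1/4)| = 29|y − 1| / (4·|y + 3|).
Require δ ≤ 2, so |y + 3| ≥ |4| − |y − 1| > 4 − 2 = 2.
Hence |(-7y + 8)/(y + 3) − (1/4)| < 29|y − 1|/(4·2) = (29/8)|y − 1|, which is < ϵ once |y − 1| < (8/29)ϵ.
Take δ = min(2, (8/29)ϵ). Then 0 < |y − 1| < δ forces both bounds, so |(-7y + 8)/(y + 3) − (1/4)| < ϵ.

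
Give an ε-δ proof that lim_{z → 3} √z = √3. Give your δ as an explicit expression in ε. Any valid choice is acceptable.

Let ε > 0. We want δ > 0 such that 0 < |z − 3| < δ implies |√z − √3| < ε.
Rationalise: √z − √3 = (z − 3)/(√z + √3), so |√z − √3| = |z − 3|/(√z + √3).
Restrict δ ≤ 3 so that |z − 3| < 3 forces z > 0, and then √z + √3 > √3.
Hence |√z − √3| < |z − 3|/√3, which is < ε once |z − 3| < √3·ε.
Take δ = min(3, √3·ε). If 0 < |z − 3| < δ then z > 0 and |√z − √3| < |z − 3|/√3 < ε.

δ = min(3, √3·ε)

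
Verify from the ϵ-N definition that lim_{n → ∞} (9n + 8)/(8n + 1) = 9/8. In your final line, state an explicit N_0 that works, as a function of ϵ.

N_0 = (55/64)/ϵ

Suppose ϵ > 0. For n ≥ 1, |(9n + 8)/(8n + 1) − (9/8)| = |55|/(8(8n + 1)) = 55/(8(8n + 1)).
Since 8n + 1 ≥ 8n for n ≥ 1, this is ≤ 55/(8·8n) = (55/64)/n.
So |(9n + 8)/(8n + 1) − (9/8)| < ϵ whenever n > (55/64)/ϵ.
Take N_0 = (55/64)/ϵ. If n > N_0 then |(9n + 8)/(8n + 1) − (9/8)| ≤ (55/64)/n < ϵ.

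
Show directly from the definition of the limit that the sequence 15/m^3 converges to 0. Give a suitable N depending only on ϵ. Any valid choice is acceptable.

N = (15/ϵ)^{1/3}

Fix ϵ > 0. For m ≥ 1, |15/m^3 − 0| = 15/m^3.
15/m^3 < ϵ ⇔ m^3 > 15/ϵ ⇔ m > (15/ϵ)^{1/3}.
Take N = (15/ϵ)^{1/3}. Then m > N implies 15/m^3 < ϵ.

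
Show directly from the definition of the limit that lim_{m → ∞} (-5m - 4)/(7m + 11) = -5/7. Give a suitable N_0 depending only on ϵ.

Suppose ϵ > 0. For m ≥ 1, |(-5m - 4)/(7m + 11) + 5/7| = |27|/(7(7m + 11)) = 27/(7(7m + 11)).
Since 7m + 11 ≥ 7m for m ≥ 1, this is ≤ 27/(7·7m) = (27/49)/m.
So |(-5m - 4)/(7m + 11) + 5/7| < ϵ whenever m > (27/49)/ϵ.
Take N_0 = (27/49)/ϵ. If m > N_0 then |(-5m - 4)/(7m + 11) + 5/7| ≤ (27/49)/m < ϵ.

N_0 = (27/49)/ϵ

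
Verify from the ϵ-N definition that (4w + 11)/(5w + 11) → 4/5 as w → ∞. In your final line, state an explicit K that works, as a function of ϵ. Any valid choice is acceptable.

Let ϵ > 0 be given. We seek K > 0 such that w > K implies |(4w + 11)/(5w + 11) − (4/5)| < ϵ.
(4w + 11)/(5w + 11) − (4/5) = (5(4w + 11) − 4(5w + 11)) / (5(5w + 11)) = 11/(5(5w + 11)).
For w > 0 we have 5w + 11 > 5w, so |(4w + 11)/(5w + 11) − (4/5)| = 11/(5(5w + 11)) < 11/(5·5w) = (11/25)/w.
Thus |(4w + 11)/(5w + 11) − (4/5)| < ϵ whenever w > (11/25)/ϵ.
Take K = (11/25)/ϵ. If w > K then |(4w + 11)/(5w + 11) − (4/5)| < (11/25)/w < ϵ.

K = (11/25)/ϵ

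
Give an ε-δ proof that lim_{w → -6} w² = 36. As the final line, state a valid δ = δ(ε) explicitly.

δ = min(2, ε/14)

Suppose ε > 0. We seek δ > 0 with 0 < |w + 6| < δ ⇒ |w² − 36| < ε.
Factor: w² − 36 = (w + 6)(w - 6), so |w² − 36| = |w + 6|·|w - 6|.
Impose δ ≤ 2 so that |w| < 8; then |w - 6| ≤ 14.
Hence |w² − 36| ≤ 14|w + 6|, which is < ε once |w + 6| < ε/14.
Take δ = min(2, ε/14). If 0 < |w + 6| < δ then both bounds hold and |w² − 36| ≤ 14|w + 6| < 14·(ε/14) = ε.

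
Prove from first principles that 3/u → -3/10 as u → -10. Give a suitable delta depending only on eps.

Suppose eps > 0. We seek delta > 0 such that 0 < |u + 10| < delta implies |3/u + 3/10| < eps.
|3/u + 3/10| = 3·|-10 − u|/(10·|u|) = 3|u + 10|/(10|u|).
Restrict delta ≤ 5. Then |u + 10| < 5 gives |u| > 5, so 10|u| > 50.
Then |3/u + 3/10| < 3|u + 10|/50, which is < eps when |u + 10| < (50/3)eps.
Take delta = min(5, (50/3)eps). Then 0 < |u + 10| < delta gives both |u + 10| < 5 and |u + 10| < (50/3)eps, so |3/u + 3/10| < eps.

delta = min(5, (50/3)eps)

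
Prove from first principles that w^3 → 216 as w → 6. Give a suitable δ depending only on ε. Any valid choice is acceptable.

Let ε > 0 be given. We seek δ > 0 with 0 < |w − 6| < δ ⇒ |w^3 − 216| < ε.
Factor: w^3 − 216 = (w − 6)(w^2 + 6w + 36), so |w^3 − 216| = |w − 6|·|w^2 + 6w + 36|.
Restrict δ ≤ 1. Then |w − 6| < 1 gives |w| < 7, so by the triangle inequality |w^2 + 6w + 36| ≤ 7^2 + 6·7 + 36 = 127.
Hence |w^3 − 216| ≤ 127|w − 6|, which is < ε once |w − 6| < ε/127.
Take δ = min(1, ε/127). If 0 < |w − 6| < δ then both bounds hold and |w^3 − 216| ≤ 127|w − 6| < 127·(ε/127) = ε.

δ = min(1, ε/127)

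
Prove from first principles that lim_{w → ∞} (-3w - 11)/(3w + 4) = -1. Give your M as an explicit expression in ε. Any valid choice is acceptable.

M = (7/3)/ε

Suppose ε > 0. We seek M > 0 such that w > M implies |(-3w - 11)/(3w + 4) + 1| < ε.
(-3w - 11)/(3w + 4) + 1 = (3(-3w - 11) − (-3)(3w + 4)) / (3(3w + 4)) = -21/(3(3w + 4)).
For w > 0 we have 3w + 4 > 3w, so |(-3w - 11)/(3w + 4) + 1| = 21/(3(3w + 4)) < 21/(3·3w) = (7/3)/w.
Thus |(-3w - 11)/(3w + 4) + 1| < ε whenever w > (7/3)/ε.
Take M = (7/3)/ε. If w > M then |(-3w - 11)/(3w + 4) + 1| < (7/3)/w < ε.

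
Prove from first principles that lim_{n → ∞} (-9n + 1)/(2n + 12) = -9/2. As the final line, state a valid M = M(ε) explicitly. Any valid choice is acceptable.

M = (55/2)/ε

Let ε > 0 be given. For n ≥ 1, |(-9n + 1)/(2n + 12) + 9/2| = |110|/(2(2n + 12)) = 110/(2(2n + 12)).
Since 2n + 12 ≥ 2n for n ≥ 1, this is ≤ 110/(2·2n) = (55/2)/n.
So |(-9n + 1)/(2n + 12) + 9/2| < ε whenever n > (55/2)/ε.
Take M = (55/2)/ε. If n > M then |(-9n + 1)/(2n + 12) + 9/2| ≤ (55/2)/n < ε.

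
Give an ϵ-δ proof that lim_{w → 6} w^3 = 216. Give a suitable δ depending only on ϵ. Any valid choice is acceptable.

δ = min(2, ϵ/148)

Suppose ϵ > 0. We seek δ > 0 with 0 < |w − 6| < δ ⇒ |w^3 − 216| < ϵ.
Factor: w^3 − 216 = (w − 6)(w^2 + 6w + 36), so |w^3 − 216| = |w − 6|·|w^2 + 6w + 36|.
Impose δ ≤ 2 so that |w| < 8; then |w^2 + 6w + 36| ≤ 148.
Hence |w^3 − 216| ≤ 148|w − 6|, which is < ϵ once |w − 6| < ϵ/148.
Take δ = min(2, ϵ/148). If 0 < |w − 6| < δ then both bounds hold and |w^3 − 216| ≤ 148|w − 6| < 148·(ϵ/148) = ϵ.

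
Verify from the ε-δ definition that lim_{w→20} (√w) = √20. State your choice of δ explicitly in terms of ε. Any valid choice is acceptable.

Let ε > 0 be given. We want δ > 0 such that 0 < |w − 20| < δ implies |√w − √20| < ε.
Rationalise: √w − √20 = (w − 20)/(√w + √20), so |√w − √20| = |w − 20|/(√w + √20).
Restrict δ ≤ 20 so that |w − 20| < 20 forces w > 0, and then √w + √20 > √20.
Hence |√w − √20| < |w − 20|/√20, which is < ε once |w − 20| < √20·ε.
Take δ = min(20, √20·ε). If 0 < |w − 20| < δ then w > 0 and |√w − √20| < |w − 20|/√20 < ε.

δ = min(20, √20·ε)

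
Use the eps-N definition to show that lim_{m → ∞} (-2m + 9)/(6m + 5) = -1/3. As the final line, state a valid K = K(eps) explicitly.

Let eps > 0 be given. For m ≥ 1, |(-2m + 9)/(6m + 5) + 1/3| = |64|/(6(6m + 5)) = 64/(6(6m + 5)).
Since 6m + 5 ≥ 6m for m ≥ 1, this is ≤ 64/(6·6m) = (16/9)/m.
So |(-2m + 9)/(6m + 5) + 1/3| < eps whenever m > (16/9)/eps.
Take K = (16/9)/eps. If m > K then |(-2m + 9)/(6m + 5) + 1/3| ≤ (16/9)/m < eps.

K = (16/9)/eps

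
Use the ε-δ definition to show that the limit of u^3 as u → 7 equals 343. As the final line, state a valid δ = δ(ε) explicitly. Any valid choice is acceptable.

δ = min(2, ε/193)

Fix ε > 0. We seek δ > 0 with 0 < |u − 7| < δ ⇒ |u^3 − 343| < ε.
Factor: u^3 − 343 = (u − 7)(u^2 + 7u + 49), so |u^3 − 343| = |u − 7|·|u^2 + 7u + 49|.
Impose δ ≤ 2 so that |u| < 9; then |u^2 + 7u + 49| ≤ 193.
Hence |u^3 − 343| ≤ 193|u − 7|, which is < ε once |u − 7| < ε/193.
Take δ = min(2, ε/193). If 0 < |u − 7| < δ then both bounds hold and |u^3 − 343| ≤ 193|u − 7| < 193·(ε/193) = ε.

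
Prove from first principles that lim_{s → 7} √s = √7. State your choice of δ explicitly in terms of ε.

δ = min(7, √7·ε)

Suppose ε > 0. We want δ > 0 such that 0 < |s − 7| < δ implies |√s − √7| < ε.
Rationalise: √s − √7 = (s − 7)/(√s + √7), so |√s − √7| = |s − 7|/(√s + √7).
Restrict δ ≤ 7 so that |s − 7| < 7 forces s > 0, and then √s + √7 > √7.
Hence |√s − √7| < |s − 7|/√7, which is < ε once |s − 7| < √7·ε.
Take δ = min(7, √7·ε). If 0 < |s − 7| < δ then s > 0 and |√s − √7| < |s − 7|/√7 < ε.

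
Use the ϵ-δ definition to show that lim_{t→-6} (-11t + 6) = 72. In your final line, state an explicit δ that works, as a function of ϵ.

Let ϵ > 0 be given. We need δ > 0 so that 0 < |t + 6| < δ implies |(-11t + 6) − 72| < ϵ.
Since (-11t + 6) − 72 = -11(t + 6), we have |(-11t + 6) − 72| = 11|t + 6|.
So 11|t + 6| < ϵ exactly when |t + 6| < ϵ/11.
Choosing δ = ϵ/11 gives |(-11t + 6) − 72| = 11|t + 6| < ϵ whenever |t + 6| < δ.

δ = ϵ/11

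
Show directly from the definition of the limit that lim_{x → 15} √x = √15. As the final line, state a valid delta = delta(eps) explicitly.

Let eps > 0. We want delta > 0 such that 0 < |x − 15| < delta implies |√x − √15| < eps.
Rationalise: √x − √15 = (x − 15)/(√x + √15), so |√x − √15| = |x − 15|/(√x + √15).
Restrict delta ≤ 15 so that |x − 15| < 15 forces x > 0, and then √x + √15 > √15.
Hence |√x − √15| < |x − 15|/√15, which is < eps once |x − 15| < √15·eps.
Take delta = min(15, √15·eps). If 0 < |x − 15| < delta then x > 0 and |√x − √15| < |x − 15|/√15 < eps.

delta = min(15, √15·eps)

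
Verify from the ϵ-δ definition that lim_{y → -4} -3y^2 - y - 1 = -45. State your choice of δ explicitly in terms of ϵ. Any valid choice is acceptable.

δ = min(1, ϵ/26)

Let ϵ > 0 be given. We want δ > 0 such that 0 < |y + 4| < δ implies |(-3y^2 - y - 1) + 45| < ϵ.
(-3y^2 - y - 1) + 45 = -3y^2 - y + 44 = (y + 4)(-3y + 11).
So |(-3y^2 - y - 1) + 45| = |y + 4|·|-3y + 11|.
Assume first that |y + 4| < 1, so |y| < 5. Then |-3y + 11| ≤ 3·5 + 11 = 26.
Hence |(-3y^2 - y - 1) + 45| ≤ 26|y + 4| < ϵ provided |y + 4| < ϵ/26.
Take δ = min(1, ϵ/26). Then 0 < |y + 4| < δ gives both |y + 4| < 1 and |y + 4| < ϵ/26, so |(-3y^2 - y - 1) + 45| < ϵ.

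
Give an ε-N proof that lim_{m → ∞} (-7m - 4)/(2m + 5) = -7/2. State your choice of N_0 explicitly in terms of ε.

Let ε > 0. For m ≥ 1, |(-7m - 4)/(2m + 5) + 7/2| = |27|/(2(2m + 5)) = 27/(2(2m + 5)).
Since 2m + 5 ≥ 2m for m ≥ 1, this is ≤ 27/(2·2m) = (27/4)/m.
So |(-7m - 4)/(2m + 5) + 7/2| < ε whenever m > (27/4)/ε.
Take N_0 = (27/4)/ε. If m > N_0 then |(-7m - 4)/(2m + 5) + 7/2| ≤ (27/4)/m < ε.

N_0 = (27/4)/ε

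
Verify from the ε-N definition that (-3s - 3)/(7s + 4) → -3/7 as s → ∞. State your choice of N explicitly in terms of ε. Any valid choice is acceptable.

N = (9/49)/ε

Let ε > 0 be given. We seek N > 0 such that s > N implies |(-3s - 3)/(7s + 4) + 3/7| < ε.
(-3s - 3)/(7s + 4) + 3/7 = (7(-3s - 3) − (-3)(7s + 4)) / (7(7s + 4)) = -9/(7(7s + 4)).
For s > 0 we have 7s + 4 > 7s, so |(-3s - 3)/(7s + 4) + 3/7| = 9/(7(7s + 4)) < 9/(7·7s) = (9/49)/s.
Thus |(-3s - 3)/(7s + 4) + 3/7| < ε whenever s > (9/49)/ε.
Take N = (9/49)/ε. If s > N then |(-3s - 3)/(7s + 4) + 3/7| < (9/49)/s < ε.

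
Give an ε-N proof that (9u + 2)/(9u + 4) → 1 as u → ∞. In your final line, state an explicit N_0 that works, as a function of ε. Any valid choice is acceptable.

Let ε > 0 be given. We seek N_0 > 0 such that u > N_0 implies |(9u + 2)/(9u + 4) − 1| < ε.
(9u + 2)/(9u + 4) − 1 = (9(9u + 2) − 9(9u + 4)) / (9(9u + 4)) = -18/(9(9u + 4)).
For u > 0 we have 9u + 4 > 9u, so |(9u + 2)/(9u + 4) − 1| = 18/(9(9u + 4)) < 18/(9·9u) = (2/9)/u.
Thus |(9u + 2)/(9u + 4) − 1| < ε whenever u > (2/9)/ε.
Take N_0 = (2/9)/ε. If u > N_0 then |(9u + 2)/(9u + 4) − 1| < (2/9)/u < ε.

N_0 = (2/9)/ε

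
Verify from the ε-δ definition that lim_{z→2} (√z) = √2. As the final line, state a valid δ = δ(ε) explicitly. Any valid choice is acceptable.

δ = min(2, √2·ε)

Suppose ε > 0. We want δ > 0 such that 0 < |z − 2| < δ implies |√z − √2| < ε.
Multiplying by the conjugate, |√z − √2| = |z − 2|/(√z + √2).
Restrict δ ≤ 2 so that |z − 2| < 2 forces z > 0, and then √z + √2 > √2.
Hence |√z − √2| < |z − 2|/√2, which is < ε once |z − 2| < √2·ε.
Take δ = min(2, √2·ε). If 0 < |z − 2| < δ then z > 0 and |√z − √2| < |z − 2|/√2 < ε.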